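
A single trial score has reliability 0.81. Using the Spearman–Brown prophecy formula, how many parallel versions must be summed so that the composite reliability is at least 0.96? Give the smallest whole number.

k ≥ ρ*(1−ρ₁)/(ρ₁(1−ρ*)) = 0.96·0.19 / (0.81·0.04) = 5.630.
Smallest integer k = 6.

6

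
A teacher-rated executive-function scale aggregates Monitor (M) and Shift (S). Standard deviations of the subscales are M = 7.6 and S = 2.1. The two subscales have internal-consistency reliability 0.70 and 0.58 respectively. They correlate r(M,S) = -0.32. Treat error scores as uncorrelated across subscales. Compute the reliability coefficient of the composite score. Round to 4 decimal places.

Var(M+S) = 7.6² + 2.1² + 2·[7.6·2.1·(-0.32)] = 62.17 − 10.2144 = 51.9556.
With uncorrelated errors the cross-covariances are all true-score covariance, so they carry over unchanged; only the diagonal terms shrink to ρᵢσᵢ².
True-score variance = [7.6²·0.70 + 2.1²·0.58] − 10.2144 = 42.9898 − 10.2144 = 32.7754.
Reliability = 32.7754 / 51.9556 = 0.6308.

0.6308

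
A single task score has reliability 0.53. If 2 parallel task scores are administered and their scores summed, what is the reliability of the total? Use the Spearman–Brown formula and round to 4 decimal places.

ρ_k = kρ / (1 + (k−1)ρ) = 2·0.53 / (1 + 1·0.53) = 1.060 / 1.530 = 0.6928.

0.6928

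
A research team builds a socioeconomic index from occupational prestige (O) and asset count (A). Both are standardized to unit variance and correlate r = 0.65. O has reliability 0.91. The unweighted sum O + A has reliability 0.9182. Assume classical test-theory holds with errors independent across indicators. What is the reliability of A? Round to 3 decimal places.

Var(O+A) = 2 + 2·0.65 = 3.300.
True-score variance = ρ_O + ρ_A + 2·0.65, so 0.9182 = (0.91 + ρ_A + 1.30) / 3.300.
ρ_A = 0.9182·3.300 − 0.91 − 1.30 = 0.820.

0.820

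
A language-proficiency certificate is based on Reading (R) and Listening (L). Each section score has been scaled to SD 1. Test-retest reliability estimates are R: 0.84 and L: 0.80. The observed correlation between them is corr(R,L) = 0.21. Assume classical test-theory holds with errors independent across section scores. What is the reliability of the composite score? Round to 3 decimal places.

0.851

Var(R+L) = 2 + 2·[0.21] = 2 + 0.42 = 2.42.
Under uncorrelated errors the observed covariances equal the true-score covariances, so only the own-variance terms attenuate.
True-score variance = [0.84 + 0.80] + 0.42 = 1.64 + 0.42 = 2.06.
Reliability = 2.06 / 2.42 = 0.851.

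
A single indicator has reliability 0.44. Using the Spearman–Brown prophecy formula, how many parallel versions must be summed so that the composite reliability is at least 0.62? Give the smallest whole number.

3

k ≥ ρ*(1−ρ₁)/(ρ₁(1−ρ*)) = 0.62·0.56 / (0.44·0.38) = 2.077.
Smallest integer k = 3.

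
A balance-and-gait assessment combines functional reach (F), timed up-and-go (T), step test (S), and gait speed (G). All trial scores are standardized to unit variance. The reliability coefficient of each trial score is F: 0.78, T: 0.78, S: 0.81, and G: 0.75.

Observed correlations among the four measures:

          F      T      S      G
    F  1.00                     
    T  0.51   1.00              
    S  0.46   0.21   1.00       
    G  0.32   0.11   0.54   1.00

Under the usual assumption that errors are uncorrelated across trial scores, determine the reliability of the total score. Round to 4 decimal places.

0.8940

Var(F+T+S+G) = 4 + 2·[0.51 + 0.46 + 0.32 + 0.21 + 0.11 + 0.54] = 4 + 4.3 = 8.3.
With uncorrelated errors the cross-covariances are all true-score covariance, so they carry over unchanged; only the diagonal terms shrink to ρᵢσᵢ².
True-score variance = [0.78 + 0.78 + 0.81 + 0.75] + 4.3 = 3.12 + 4.3 = 7.42.
Reliability = 7.42 / 8.3 = 0.8940.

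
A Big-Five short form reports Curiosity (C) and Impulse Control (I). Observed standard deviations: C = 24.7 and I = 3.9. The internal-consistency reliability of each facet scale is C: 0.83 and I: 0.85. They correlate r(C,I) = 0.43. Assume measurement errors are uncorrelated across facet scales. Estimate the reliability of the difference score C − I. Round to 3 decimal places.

0.805

Var(C−I) = 24.7² + 3.9² − 2·24.7·3.9·0.43 = 625.3 − 82.8438 = 542.456.
Under uncorrelated errors the observed covariances equal the true-score covariances, so only the own-variance terms attenuate.
True-score variance = [24.7²·0.83 + 3.9²·0.85] − 82.8438 = 519.303 − 82.8438 = 436.459.
Reliability = 436.459 / 542.456 = 0.805.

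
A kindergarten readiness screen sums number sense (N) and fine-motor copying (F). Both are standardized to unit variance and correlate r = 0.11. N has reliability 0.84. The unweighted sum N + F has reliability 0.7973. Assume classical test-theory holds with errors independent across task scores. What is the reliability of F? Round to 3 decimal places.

Var(N+F) = 2 + 2·0.11 = 2.220.
True-score variance = ρ_N + ρ_F + 2·0.11, so 0.7973 = (0.84 + ρ_F + 0.22) / 2.220.
ρ_F = 0.7973·2.220 − 0.84 − 0.22 = 0.710.

0.710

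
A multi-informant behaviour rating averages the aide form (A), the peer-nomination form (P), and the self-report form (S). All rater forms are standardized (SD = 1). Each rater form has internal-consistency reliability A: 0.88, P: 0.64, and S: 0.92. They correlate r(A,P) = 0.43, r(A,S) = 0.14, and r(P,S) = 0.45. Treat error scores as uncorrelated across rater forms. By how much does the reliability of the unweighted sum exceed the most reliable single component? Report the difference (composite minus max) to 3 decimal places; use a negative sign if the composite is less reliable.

Var(sum) = 3 + 2.04 = 5.04; true-score variance = 2.44 + 2.04 = 4.48; composite reliability = 0.8889.
Max component reliability = 0.9200.
Difference = 0.8889 − 0.9200 = -0.031.

-0.031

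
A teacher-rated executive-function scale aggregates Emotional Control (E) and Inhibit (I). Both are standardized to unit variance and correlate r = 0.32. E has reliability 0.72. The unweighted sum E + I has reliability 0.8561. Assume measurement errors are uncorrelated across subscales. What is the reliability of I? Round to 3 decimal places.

0.900

Var(E+I) = 2 + 2·0.32 = 2.640.
True-score variance = ρ_E + ρ_I + 2·0.32, so 0.8561 = (0.72 + ρ_I + 0.64) / 2.640.
ρ_I = 0.8561·2.640 − 0.72 − 0.64 = 0.900.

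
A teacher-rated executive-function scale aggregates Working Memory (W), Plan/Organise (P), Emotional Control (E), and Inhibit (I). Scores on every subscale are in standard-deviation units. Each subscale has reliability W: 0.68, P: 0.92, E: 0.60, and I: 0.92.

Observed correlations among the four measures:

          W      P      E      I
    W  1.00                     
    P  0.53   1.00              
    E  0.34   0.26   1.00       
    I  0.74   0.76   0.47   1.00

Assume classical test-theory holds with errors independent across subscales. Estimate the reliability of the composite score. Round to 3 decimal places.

Var(W+P+E+I) = 4 + 2·[0.53 + 0.34 + 0.74 + 0.26 + 0.76 + 0.47] = 4 + 6.2 = 10.2.
With uncorrelated errors the cross-covariances are all true-score covariance, so they carry over unchanged; only the diagonal terms shrink to ρᵢσᵢ².
True-score variance = [0.68 + 0.92 + 0.60 + 0.92] + 6.2 = 3.12 + 6.2 = 9.32.
Reliability = 9.32 / 10.2 = 0.914.

0.914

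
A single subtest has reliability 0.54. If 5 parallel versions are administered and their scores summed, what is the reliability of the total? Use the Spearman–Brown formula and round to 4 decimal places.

0.8544

ρ_k = kρ / (1 + (k−1)ρ) = 5·0.54 / (1 + 4·0.54) = 2.700 / 3.160 = 0.8544.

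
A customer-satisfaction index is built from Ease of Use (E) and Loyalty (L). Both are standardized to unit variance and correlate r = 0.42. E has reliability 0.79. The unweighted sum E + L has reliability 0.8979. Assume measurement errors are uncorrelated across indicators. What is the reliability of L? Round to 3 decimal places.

Var(E+L) = 2 + 2·0.42 = 2.840.
True-score variance = ρ_E + ρ_L + 2·0.42, so 0.8979 = (0.79 + ρ_L + 0.84) / 2.840.
ρ_L = 0.8979·2.840 − 0.79 − 0.84 = 0.920.

0.920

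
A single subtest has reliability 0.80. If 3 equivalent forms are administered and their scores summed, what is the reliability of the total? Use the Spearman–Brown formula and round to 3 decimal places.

ρ_k = kρ / (1 + (k−1)ρ) = 3·0.80 / (1 + 2·0.80) = 2.400 / 2.600 = 0.923.

0.923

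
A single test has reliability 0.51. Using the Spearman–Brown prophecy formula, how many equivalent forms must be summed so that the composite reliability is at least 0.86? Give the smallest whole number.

6

k ≥ ρ*(1−ρ₁)/(ρ₁(1−ρ*)) = 0.86·0.49 / (0.51·0.14) = 5.902.
Smallest integer k = 6.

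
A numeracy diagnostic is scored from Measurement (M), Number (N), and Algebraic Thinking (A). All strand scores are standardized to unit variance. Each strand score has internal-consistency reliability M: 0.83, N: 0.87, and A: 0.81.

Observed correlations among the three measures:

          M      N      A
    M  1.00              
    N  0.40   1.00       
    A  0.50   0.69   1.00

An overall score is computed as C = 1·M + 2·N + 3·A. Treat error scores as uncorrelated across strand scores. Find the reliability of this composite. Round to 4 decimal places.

Var(C) = 1 + 2² + 3² + 2·[2·0.40 + 3·0.50 + 6·0.69] = 14 + 12.88 = 26.88.
With uncorrelated errors the cross-covariances are all true-score covariance, so they carry over unchanged; only the diagonal terms shrink to ρᵢσᵢ².
True-score variance = [0.83 + 2²·0.87 + 3²·0.81] + 12.88 = 11.6 + 12.88 = 24.48.
Reliability = 24.48 / 26.88 = 0.9107.

0.9107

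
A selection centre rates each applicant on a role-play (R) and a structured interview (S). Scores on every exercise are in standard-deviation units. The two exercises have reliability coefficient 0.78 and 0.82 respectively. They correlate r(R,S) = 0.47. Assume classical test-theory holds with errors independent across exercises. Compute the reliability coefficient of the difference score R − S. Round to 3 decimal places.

Var(R−S) = 1 + 1 − 2·0.47 = 2 − 0.94 = 1.06.
Under uncorrelated errors the observed covariances equal the true-score covariances, so only the own-variance terms attenuate.
True-score variance = [0.78 + 0.82] − 0.94 = 1.6 − 0.94 = 0.66.
Reliability = 0.66 / 1.06 = 0.623.

0.623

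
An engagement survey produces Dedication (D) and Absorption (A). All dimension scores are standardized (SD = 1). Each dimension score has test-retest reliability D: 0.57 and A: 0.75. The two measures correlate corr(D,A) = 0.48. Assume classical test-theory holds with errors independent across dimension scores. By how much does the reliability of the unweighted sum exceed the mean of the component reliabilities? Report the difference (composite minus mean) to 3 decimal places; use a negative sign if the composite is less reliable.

Var(sum) = 2 + 0.96 = 2.96; true-score variance = 1.32 + 0.96 = 2.28; composite reliability = 0.7703.
Mean component reliability = 0.6600.
Difference = 0.7703 − 0.6600 = 0.110.

0.110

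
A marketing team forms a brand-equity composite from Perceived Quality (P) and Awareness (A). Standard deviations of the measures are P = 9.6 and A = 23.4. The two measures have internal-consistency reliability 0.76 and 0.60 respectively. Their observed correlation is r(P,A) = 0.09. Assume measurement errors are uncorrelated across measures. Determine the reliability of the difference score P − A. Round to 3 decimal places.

0.598

Var(P−A) = 9.6² + 23.4² − 2·9.6·23.4·0.09 = 639.72 − 40.4352 = 599.285.
Under uncorrelated errors the observed covariances equal the true-score covariances, so only the own-variance terms attenuate.
True-score variance = [9.6²·0.76 + 23.4²·0.60] − 40.4352 = 398.578 − 40.4352 = 358.142.
Reliability = 358.142 / 599.285 = 0.598.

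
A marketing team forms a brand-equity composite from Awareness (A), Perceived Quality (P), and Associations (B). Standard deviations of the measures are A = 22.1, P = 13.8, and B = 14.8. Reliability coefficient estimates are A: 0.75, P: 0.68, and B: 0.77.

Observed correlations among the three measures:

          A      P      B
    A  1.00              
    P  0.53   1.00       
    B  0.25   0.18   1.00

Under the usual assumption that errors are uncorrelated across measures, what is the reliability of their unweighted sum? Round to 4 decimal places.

Var(A+P+B) = 22.1² + 13.8² + 14.8² + 2·[22.1·13.8·0.53 + 22.1·14.8·0.25 + 13.8·14.8·0.18] = 897.89 + 560.345 = 1458.24.
Under uncorrelated errors the observed covariances equal the true-score covariances, so only the own-variance terms attenuate.
True-score variance = [22.1²·0.75 + 13.8²·0.68 + 14.8²·0.77] + 560.345 = 664.468 + 560.345 = 1224.81.
Reliability = 1224.81 / 1458.24 = 0.8399.

0.8399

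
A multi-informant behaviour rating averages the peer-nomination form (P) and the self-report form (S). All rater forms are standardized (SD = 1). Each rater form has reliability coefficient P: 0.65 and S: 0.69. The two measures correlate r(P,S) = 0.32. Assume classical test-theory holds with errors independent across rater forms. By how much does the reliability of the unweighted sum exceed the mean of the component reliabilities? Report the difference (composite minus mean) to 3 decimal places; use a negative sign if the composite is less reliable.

Var(sum) = 2 + 0.64 = 2.64; true-score variance = 1.34 + 0.64 = 1.98; composite reliability = 0.7500.
Mean component reliability = 0.6700.
Difference = 0.7500 − 0.6700 = 0.080.

0.080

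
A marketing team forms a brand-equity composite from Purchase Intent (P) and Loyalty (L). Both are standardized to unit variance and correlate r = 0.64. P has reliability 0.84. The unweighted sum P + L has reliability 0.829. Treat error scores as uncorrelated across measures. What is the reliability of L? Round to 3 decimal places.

0.599

Var(P+L) = 2 + 2·0.64 = 3.280.
True-score variance = ρ_P + ρ_L + 2·0.64, so 0.829 = (0.84 + ρ_L + 1.28) / 3.280.
ρ_L = 0.829·3.280 − 0.84 − 1.28 = 0.599.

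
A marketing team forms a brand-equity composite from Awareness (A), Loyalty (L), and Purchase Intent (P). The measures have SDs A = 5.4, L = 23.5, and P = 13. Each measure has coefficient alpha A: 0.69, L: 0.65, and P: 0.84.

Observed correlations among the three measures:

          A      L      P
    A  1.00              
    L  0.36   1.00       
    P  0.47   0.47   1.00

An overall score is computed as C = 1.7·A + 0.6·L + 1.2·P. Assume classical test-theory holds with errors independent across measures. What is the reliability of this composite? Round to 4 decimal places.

0.8599

Var(C) = 1.7²·5.4² + 0.6²·23.5² + 1.2²·13² + 2·[1.02·5.4·23.5·0.36 + 2.04·5.4·13·0.47 + 0.72·23.5·13·0.47] = 526.442 + 434.573 = 961.016.
With uncorrelated errors the cross-covariances are all true-score covariance, so they carry over unchanged; only the diagonal terms shrink to ρᵢσᵢ².
True-score variance = [1.7²·5.4²·0.69 + 0.6²·23.5²·0.65 + 1.2²·13²·0.84] + 434.573 = 391.797 + 434.573 = 826.37.
Reliability = 826.37 / 961.016 = 0.8599.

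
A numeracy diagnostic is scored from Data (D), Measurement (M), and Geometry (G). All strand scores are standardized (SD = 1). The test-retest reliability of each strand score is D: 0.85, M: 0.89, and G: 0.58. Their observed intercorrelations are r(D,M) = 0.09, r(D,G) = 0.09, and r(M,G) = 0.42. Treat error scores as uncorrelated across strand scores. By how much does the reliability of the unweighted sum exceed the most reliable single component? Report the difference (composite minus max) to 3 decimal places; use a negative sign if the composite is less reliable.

-0.052

Var(sum) = 3 + 1.2 = 4.2; true-score variance = 2.32 + 1.2 = 3.52; composite reliability = 0.8381.
Max component reliability = 0.8900.
Difference = 0.8381 − 0.8900 = -0.052.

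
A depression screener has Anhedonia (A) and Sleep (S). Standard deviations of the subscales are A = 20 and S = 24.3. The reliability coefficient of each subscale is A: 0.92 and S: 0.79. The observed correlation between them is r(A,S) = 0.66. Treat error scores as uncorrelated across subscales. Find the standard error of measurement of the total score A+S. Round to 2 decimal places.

12.49

Var(total) = 990.49 + 641.52 = 1632.01.
True-score variance = 834.487 + 641.52 = 1476.01, so reliability = 0.9044.
Error variance = 1632.01 − 1476.01 = 156.003; SEM = √156.003 = 12.49.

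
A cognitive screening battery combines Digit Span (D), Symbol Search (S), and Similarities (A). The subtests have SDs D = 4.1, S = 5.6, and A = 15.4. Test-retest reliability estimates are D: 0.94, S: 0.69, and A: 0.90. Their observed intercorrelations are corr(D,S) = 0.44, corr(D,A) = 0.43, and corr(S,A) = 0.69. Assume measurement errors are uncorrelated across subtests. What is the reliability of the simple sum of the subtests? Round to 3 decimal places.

Var(D+S+A) = 4.1² + 5.6² + 15.4² + 2·[4.1·5.6·0.44 + 4.1·15.4·0.43 + 5.6·15.4·0.69] = 285.33 + 193.516 = 478.846.
Under uncorrelated errors the observed covariances equal the true-score covariances, so only the own-variance terms attenuate.
True-score variance = [4.1²·0.94 + 5.6²·0.69 + 15.4²·0.90] + 193.516 = 250.884 + 193.516 = 444.4.
Reliability = 444.4 / 478.846 = 0.928.

0.928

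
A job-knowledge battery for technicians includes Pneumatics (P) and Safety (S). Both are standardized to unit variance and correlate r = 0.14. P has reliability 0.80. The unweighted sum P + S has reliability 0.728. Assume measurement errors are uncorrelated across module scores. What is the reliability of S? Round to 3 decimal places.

0.580

Var(P+S) = 2 + 2·0.14 = 2.280.
True-score variance = ρ_P + ρ_S + 2·0.14, so 0.728 = (0.80 + ρ_S + 0.28) / 2.280.
ρ_S = 0.728·2.280 − 0.80 − 0.28 = 0.580.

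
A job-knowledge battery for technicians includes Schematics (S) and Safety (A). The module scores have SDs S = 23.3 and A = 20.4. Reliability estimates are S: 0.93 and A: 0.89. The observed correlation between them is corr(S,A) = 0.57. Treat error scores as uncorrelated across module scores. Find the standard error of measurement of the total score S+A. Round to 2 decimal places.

9.15

Var(total) = 959.05 + 541.865 = 1500.91.
True-score variance = 875.27 + 541.865 = 1417.13, so reliability = 0.9442.
Error variance = 1500.91 − 1417.13 = 83.7799; SEM = √83.7799 = 9.15.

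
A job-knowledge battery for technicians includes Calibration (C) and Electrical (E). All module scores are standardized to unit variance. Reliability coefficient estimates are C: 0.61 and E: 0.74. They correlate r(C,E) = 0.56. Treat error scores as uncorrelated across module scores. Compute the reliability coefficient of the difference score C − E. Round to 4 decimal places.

0.2614

Var(C−E) = 1 + 1 − 2·0.56 = 2 − 1.12 = 0.88.
Under uncorrelated errors the observed covariances equal the true-score covariances, so only the own-variance terms attenuate.
True-score variance = [0.61 + 0.74] − 1.12 = 1.35 − 1.12 = 0.23.
Reliability = 0.23 / 0.88 = 0.2614.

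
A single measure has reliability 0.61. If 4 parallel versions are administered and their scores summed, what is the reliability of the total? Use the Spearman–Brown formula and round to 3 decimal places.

0.862

ρ_k = kρ / (1 + (k−1)ρ) = 4·0.61 / (1 + 3·0.61) = 2.440 / 2.830 = 0.862.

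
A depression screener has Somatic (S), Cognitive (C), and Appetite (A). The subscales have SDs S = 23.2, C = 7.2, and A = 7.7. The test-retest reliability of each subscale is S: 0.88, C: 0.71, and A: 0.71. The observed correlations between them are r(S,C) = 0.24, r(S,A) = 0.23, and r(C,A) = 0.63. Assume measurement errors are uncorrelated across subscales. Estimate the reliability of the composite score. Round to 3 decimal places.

Var(S+C+A) = 23.2² + 7.2² + 7.7² + 2·[23.2·7.2·0.24 + 23.2·7.7·0.23 + 7.2·7.7·0.63] = 649.37 + 232.208 = 881.578.
With uncorrelated errors the cross-covariances are all true-score covariance, so they carry over unchanged; only the diagonal terms shrink to ρᵢσᵢ².
True-score variance = [23.2²·0.88 + 7.2²·0.71 + 7.7²·0.71] + 232.208 = 552.553 + 232.208 = 784.761.
Reliability = 784.761 / 881.578 = 0.890.

0.890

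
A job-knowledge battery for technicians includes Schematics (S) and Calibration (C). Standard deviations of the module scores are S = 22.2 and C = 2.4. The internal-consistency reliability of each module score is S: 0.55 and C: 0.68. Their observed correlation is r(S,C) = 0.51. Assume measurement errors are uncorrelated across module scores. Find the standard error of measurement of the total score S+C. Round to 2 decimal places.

14.95

Var(total) = 498.6 + 54.3456 = 552.946.
True-score variance = 274.979 + 54.3456 = 329.324, so reliability = 0.5956.
Error variance = 552.946 − 329.324 = 223.621; SEM = √223.621 = 14.95.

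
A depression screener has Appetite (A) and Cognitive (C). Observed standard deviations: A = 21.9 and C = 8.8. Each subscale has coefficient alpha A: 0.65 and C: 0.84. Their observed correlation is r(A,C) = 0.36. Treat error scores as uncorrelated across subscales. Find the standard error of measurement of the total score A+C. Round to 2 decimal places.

13.43

Var(total) = 557.05 + 138.758 = 695.808.
True-score variance = 376.796 + 138.758 = 515.554, so reliability = 0.7409.
Error variance = 695.808 − 515.554 = 180.254; SEM = √180.254 = 13.43.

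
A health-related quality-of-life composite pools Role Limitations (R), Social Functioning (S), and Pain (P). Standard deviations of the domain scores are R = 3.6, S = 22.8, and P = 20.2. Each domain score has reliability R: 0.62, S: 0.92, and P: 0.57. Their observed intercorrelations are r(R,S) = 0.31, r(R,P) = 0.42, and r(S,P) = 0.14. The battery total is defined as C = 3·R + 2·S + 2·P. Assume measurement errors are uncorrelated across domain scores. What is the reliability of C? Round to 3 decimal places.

0.818

Var(C) = 3²·3.6² + 2²·22.8² + 2²·20.2² + 2·[6·3.6·22.8·0.31 + 6·3.6·20.2·0.42 + 4·22.8·20.2·0.14] = 3828.16 + 1187.67 = 5015.83.
With uncorrelated errors the cross-covariances are all true-score covariance, so they carry over unchanged; only the diagonal terms shrink to ρᵢσᵢ².
True-score variance = [3²·3.6²·0.62 + 2²·22.8²·0.92 + 2²·20.2²·0.57] + 1187.67 = 2915.66 + 1187.67 = 4103.33.
Reliability = 4103.33 / 5015.83 = 0.818.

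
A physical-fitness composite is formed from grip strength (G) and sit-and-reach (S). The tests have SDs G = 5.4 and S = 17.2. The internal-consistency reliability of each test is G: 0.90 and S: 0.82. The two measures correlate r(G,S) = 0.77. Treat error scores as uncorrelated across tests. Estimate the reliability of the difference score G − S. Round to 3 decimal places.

Var(G−S) = 5.4² + 17.2² − 2·5.4·17.2·0.77 = 325 − 143.035 = 181.965.
Because errors are independent across components, Cov(Tᵢ,Tⱼ) = Cov(Xᵢ,Xⱼ); the off-diagonal part of the true-score variance is the same as above.
True-score variance = [5.4²·0.90 + 17.2²·0.82] − 143.035 = 268.833 − 143.035 = 125.798.
Reliability = 125.798 / 181.965 = 0.691.

0.691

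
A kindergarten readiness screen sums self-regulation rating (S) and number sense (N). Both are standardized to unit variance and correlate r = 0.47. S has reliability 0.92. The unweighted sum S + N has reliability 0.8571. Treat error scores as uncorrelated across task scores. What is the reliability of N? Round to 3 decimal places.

Var(S+N) = 2 + 2·0.47 = 2.940.
True-score variance = ρ_S + ρ_N + 2·0.47, so 0.8571 = (0.92 + ρ_N + 0.94) / 2.940.
ρ_N = 0.8571·2.940 − 0.92 − 0.94 = 0.660.

0.660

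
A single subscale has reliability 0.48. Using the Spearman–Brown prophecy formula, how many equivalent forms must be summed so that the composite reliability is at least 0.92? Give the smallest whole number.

k ≥ ρ*(1−ρ₁)/(ρ₁(1−ρ*)) = 0.92·0.52 / (0.48·0.08) = 12.458.
Smallest integer k = 13.

13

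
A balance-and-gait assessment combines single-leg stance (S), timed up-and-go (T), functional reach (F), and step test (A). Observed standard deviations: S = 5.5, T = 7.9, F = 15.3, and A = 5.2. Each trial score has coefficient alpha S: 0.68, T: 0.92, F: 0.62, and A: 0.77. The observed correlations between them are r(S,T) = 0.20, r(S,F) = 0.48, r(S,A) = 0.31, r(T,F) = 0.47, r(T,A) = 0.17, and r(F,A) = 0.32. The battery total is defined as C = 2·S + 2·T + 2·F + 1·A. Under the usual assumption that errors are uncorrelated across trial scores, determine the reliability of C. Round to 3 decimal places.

Var(C) = 2²·5.5² + 2²·7.9² + 2²·15.3² + 5.2² + 2·[4·5.5·7.9·0.20 + 4·5.5·15.3·0.48 + 2·5.5·5.2·0.31 + 4·7.9·15.3·0.47 + 2·7.9·5.2·0.17 + 2·15.3·5.2·0.32] = 1334.04 + 1012.36 = 2346.4.
With uncorrelated errors the cross-covariances are all true-score covariance, so they carry over unchanged; only the diagonal terms shrink to ρᵢσᵢ².
True-score variance = [2²·5.5²·0.68 + 2²·7.9²·0.92 + 2²·15.3²·0.62 + 5.2²·0.77] + 1012.36 = 913.313 + 1012.36 = 1925.68.
Reliability = 1925.68 / 2346.4 = 0.821.

0.821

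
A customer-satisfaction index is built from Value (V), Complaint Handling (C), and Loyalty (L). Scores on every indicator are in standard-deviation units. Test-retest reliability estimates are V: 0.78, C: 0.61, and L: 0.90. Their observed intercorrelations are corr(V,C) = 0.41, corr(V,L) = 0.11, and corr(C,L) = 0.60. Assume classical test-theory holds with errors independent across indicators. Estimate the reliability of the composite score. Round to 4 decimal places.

Var(V+C+L) = 3 + 2·[0.41 + 0.11 + 0.60] = 3 + 2.24 = 5.24.
Because errors are independent across components, Cov(Tᵢ,Tⱼ) = Cov(Xᵢ,Xⱼ); the off-diagonal part of the true-score variance is the same as above.
True-score variance = [0.78 + 0.61 + 0.90] + 2.24 = 2.29 + 2.24 = 4.53.
Reliability = 4.53 / 5.24 = 0.8645.

0.8645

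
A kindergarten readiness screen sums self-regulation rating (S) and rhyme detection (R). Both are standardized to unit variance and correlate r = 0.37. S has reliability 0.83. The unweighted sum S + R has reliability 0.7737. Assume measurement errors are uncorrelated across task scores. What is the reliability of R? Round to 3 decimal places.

0.550

Var(S+R) = 2 + 2·0.37 = 2.740.
True-score variance = ρ_S + ρ_R + 2·0.37, so 0.7737 = (0.83 + ρ_R + 0.74) / 2.740.
ρ_R = 0.7737·2.740 − 0.83 − 0.74 = 0.550.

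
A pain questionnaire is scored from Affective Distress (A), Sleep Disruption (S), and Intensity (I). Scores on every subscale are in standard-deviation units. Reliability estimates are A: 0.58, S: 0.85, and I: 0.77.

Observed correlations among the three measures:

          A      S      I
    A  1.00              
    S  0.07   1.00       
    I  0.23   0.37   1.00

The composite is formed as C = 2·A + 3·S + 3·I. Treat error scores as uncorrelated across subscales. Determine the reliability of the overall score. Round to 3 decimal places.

0.842

Var(C) = 2² + 3² + 3² + 2·[6·0.07 + 6·0.23 + 9·0.37] = 22 + 10.26 = 32.26.
Under uncorrelated errors the observed covariances equal the true-score covariances, so only the own-variance terms attenuate.
True-score variance = [2²·0.58 + 3²·0.85 + 3²·0.77] + 10.26 = 16.9 + 10.26 = 27.16.
Reliability = 27.16 / 32.26 = 0.842.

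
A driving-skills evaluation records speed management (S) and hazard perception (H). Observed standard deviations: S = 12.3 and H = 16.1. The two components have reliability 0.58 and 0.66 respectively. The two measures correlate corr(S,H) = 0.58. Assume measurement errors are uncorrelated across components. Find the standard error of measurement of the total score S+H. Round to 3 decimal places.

12.316

Var(total) = 410.5 + 229.715 = 640.215.
True-score variance = 258.827 + 229.715 = 488.542, so reliability = 0.7631.
Error variance = 640.215 − 488.542 = 151.673; SEM = √151.673 = 12.316.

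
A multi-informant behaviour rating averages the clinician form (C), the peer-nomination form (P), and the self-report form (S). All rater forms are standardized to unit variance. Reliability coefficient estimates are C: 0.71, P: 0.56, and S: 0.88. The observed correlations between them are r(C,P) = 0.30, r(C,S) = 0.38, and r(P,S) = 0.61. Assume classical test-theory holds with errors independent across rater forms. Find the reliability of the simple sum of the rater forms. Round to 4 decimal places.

Var(C+P+S) = 3 + 2·[0.30 + 0.38 + 0.61] = 3 + 2.58 = 5.58.
With uncorrelated errors the cross-covariances are all true-score covariance, so they carry over unchanged; only the diagonal terms shrink to ρᵢσᵢ².
True-score variance = [0.71 + 0.56 + 0.88] + 2.58 = 2.15 + 2.58 = 4.73.
Reliability = 4.73 / 5.58 = 0.8477.

0.8477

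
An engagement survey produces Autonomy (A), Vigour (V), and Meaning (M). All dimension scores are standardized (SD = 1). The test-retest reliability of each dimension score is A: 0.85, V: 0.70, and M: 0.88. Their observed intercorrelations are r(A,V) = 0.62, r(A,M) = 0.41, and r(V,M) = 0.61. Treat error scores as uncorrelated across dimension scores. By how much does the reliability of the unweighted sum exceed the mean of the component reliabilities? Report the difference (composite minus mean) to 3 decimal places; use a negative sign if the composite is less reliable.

0.099

Var(sum) = 3 + 3.28 = 6.28; true-score variance = 2.43 + 3.28 = 5.71; composite reliability = 0.9092.
Mean component reliability = 0.8100.
Difference = 0.9092 − 0.8100 = 0.099.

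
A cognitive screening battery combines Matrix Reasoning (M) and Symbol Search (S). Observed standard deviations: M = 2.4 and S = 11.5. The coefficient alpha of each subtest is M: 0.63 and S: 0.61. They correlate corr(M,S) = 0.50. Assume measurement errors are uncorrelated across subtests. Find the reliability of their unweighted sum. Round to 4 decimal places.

Var(M+S) = 2.4² + 11.5² + 2·[2.4·11.5·0.50] = 138.01 + 27.6 = 165.61.
Under uncorrelated errors the observed covariances equal the true-score covariances, so only the own-variance terms attenuate.
True-score variance = [2.4²·0.63 + 11.5²·0.61] + 27.6 = 84.3013 + 27.6 = 111.901.
Reliability = 111.901 / 165.61 = 0.6757.

0.6757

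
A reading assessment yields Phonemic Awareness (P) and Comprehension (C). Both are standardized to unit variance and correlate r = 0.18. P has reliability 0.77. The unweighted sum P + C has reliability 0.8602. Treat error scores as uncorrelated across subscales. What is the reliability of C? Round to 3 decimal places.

Var(P+C) = 2 + 2·0.18 = 2.360.
True-score variance = ρ_P + ρ_C + 2·0.18, so 0.8602 = (0.77 + ρ_C + 0.36) / 2.360.
ρ_C = 0.8602·2.360 − 0.77 − 0.36 = 0.900.

0.900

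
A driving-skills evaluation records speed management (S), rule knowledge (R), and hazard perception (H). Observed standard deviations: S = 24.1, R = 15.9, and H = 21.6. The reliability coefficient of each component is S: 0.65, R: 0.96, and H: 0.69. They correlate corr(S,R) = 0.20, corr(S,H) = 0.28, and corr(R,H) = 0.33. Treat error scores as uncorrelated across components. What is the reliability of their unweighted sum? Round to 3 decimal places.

0.818

Var(S+R+H) = 24.1² + 15.9² + 21.6² + 2·[24.1·15.9·0.20 + 24.1·21.6·0.28 + 15.9·21.6·0.33] = 1300.18 + 671.46 = 1971.64.
With uncorrelated errors the cross-covariances are all true-score covariance, so they carry over unchanged; only the diagonal terms shrink to ρᵢσᵢ².
True-score variance = [24.1²·0.65 + 15.9²·0.96 + 21.6²·0.69] + 671.46 = 942.151 + 671.46 = 1613.61.
Reliability = 1613.61 / 1971.64 = 0.818.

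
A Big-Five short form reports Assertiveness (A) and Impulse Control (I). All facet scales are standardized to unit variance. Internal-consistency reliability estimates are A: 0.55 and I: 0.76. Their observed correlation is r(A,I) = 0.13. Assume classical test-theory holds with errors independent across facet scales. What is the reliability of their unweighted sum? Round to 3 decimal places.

Var(A+I) = 2 + 2·[0.13] = 2 + 0.26 = 2.26.
Because errors are independent across components, Cov(Tᵢ,Tⱼ) = Cov(Xᵢ,Xⱼ); the off-diagonal part of the true-score variance is the same as above.
True-score variance = [0.55 + 0.76] + 0.26 = 1.31 + 0.26 = 1.57.
Reliability = 1.57 / 2.26 = 0.695.

0.695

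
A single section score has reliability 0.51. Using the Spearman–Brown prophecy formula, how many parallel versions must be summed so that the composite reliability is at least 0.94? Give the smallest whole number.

16

k ≥ ρ*(1−ρ₁)/(ρ₁(1−ρ*)) = 0.94·0.49 / (0.51·0.06) = 15.052.
Smallest integer k = 16.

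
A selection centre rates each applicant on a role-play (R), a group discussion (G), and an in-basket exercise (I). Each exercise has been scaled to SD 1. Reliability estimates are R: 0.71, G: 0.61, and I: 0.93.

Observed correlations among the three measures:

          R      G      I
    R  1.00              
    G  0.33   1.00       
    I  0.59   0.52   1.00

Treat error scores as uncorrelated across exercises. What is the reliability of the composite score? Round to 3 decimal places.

Var(R+G+I) = 3 + 2·[0.33 + 0.59 + 0.52] = 3 + 2.88 = 5.88.
With uncorrelated errors the cross-covariances are all true-score covariance, so they carry over unchanged; only the diagonal terms shrink to ρᵢσᵢ².
True-score variance = [0.71 + 0.61 + 0.93] + 2.88 = 2.25 + 2.88 = 5.13.
Reliability = 5.13 / 5.88 = 0.872.

0.872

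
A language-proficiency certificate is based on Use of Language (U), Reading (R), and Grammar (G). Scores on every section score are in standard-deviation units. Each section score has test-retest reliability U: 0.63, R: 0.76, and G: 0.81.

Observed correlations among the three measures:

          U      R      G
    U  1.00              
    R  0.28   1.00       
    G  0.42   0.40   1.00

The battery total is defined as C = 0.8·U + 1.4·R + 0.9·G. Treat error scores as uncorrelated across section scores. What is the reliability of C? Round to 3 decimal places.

Var(C) = 0.8² + 1.4² + 0.9² + 2·[1.12·0.28 + 0.72·0.42 + 1.26·0.40] = 3.41 + 2.24 = 5.65.
With uncorrelated errors the cross-covariances are all true-score covariance, so they carry over unchanged; only the diagonal terms shrink to ρᵢσᵢ².
True-score variance = [0.8²·0.63 + 1.4²·0.76 + 0.9²·0.81] + 2.24 = 2.5489 + 2.24 = 4.7889.
Reliability = 4.7889 / 5.65 = 0.848.

0.848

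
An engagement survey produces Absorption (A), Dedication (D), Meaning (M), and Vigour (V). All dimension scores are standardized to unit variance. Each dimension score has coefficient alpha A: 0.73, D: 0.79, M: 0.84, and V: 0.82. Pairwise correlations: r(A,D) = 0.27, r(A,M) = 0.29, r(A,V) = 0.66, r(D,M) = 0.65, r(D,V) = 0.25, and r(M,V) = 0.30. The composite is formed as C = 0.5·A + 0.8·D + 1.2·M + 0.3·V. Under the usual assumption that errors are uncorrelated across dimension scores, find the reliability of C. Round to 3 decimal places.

0.906

Var(C) = 0.5² + 0.8² + 1.2² + 0.3² + 2·[0.4·0.27 + 0.6·0.29 + 0.15·0.66 + 0.96·0.65 + 0.24·0.25 + 0.36·0.30] = 2.42 + 2.346 = 4.766.
Because errors are independent across components, Cov(Tᵢ,Tⱼ) = Cov(Xᵢ,Xⱼ); the off-diagonal part of the true-score variance is the same as above.
True-score variance = [0.5²·0.73 + 0.8²·0.79 + 1.2²·0.84 + 0.3²·0.82] + 2.346 = 1.9715 + 2.346 = 4.3175.
Reliability = 4.3175 / 4.766 = 0.906.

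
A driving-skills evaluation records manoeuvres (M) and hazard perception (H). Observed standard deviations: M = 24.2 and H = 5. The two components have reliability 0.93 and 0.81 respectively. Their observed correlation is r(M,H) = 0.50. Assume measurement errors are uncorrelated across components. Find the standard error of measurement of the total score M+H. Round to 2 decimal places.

6.76

Var(total) = 610.64 + 121 = 731.64.
True-score variance = 564.895 + 121 = 685.895, so reliability = 0.9375.
Error variance = 731.64 − 685.895 = 45.7448; SEM = √45.7448 = 6.76.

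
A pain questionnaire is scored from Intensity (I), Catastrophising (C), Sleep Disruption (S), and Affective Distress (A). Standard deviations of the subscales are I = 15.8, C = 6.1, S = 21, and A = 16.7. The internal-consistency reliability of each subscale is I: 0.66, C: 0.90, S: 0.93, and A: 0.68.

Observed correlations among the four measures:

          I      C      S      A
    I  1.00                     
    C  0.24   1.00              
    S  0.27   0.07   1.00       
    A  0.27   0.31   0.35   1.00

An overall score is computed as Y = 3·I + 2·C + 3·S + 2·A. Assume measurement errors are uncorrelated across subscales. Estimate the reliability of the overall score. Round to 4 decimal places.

Var(Y) = 3²·15.8² + 2²·6.1² + 3²·21² + 2²·16.7² + 2·[6·15.8·6.1·0.24 + 9·15.8·21·0.27 + 6·15.8·16.7·0.27 + 6·6.1·21·0.07 + 4·6.1·16.7·0.31 + 6·21·16.7·0.35] = 7480.16 + 4578.21 = 12058.4.
Because errors are independent across components, Cov(Tᵢ,Tⱼ) = Cov(Xᵢ,Xⱼ); the off-diagonal part of the true-score variance is the same as above.
True-score variance = [3²·15.8²·0.66 + 2²·6.1²·0.90 + 3²·21²·0.93 + 2²·16.7²·0.68] + 4578.21 = 6066.57 + 4578.21 = 10644.8.
Reliability = 10644.8 / 12058.4 = 0.8828.

0.8828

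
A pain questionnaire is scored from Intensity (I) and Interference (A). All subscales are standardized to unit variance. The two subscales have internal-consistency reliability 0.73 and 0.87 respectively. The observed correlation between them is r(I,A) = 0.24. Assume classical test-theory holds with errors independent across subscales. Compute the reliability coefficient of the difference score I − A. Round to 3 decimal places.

0.737

Var(I−A) = 1 + 1 − 2·0.24 = 2 − 0.48 = 1.52.
Under uncorrelated errors the observed covariances equal the true-score covariances, so only the own-variance terms attenuate.
True-score variance = [0.73 + 0.87] − 0.48 = 1.6 − 0.48 = 1.12.
Reliability = 1.12 / 1.52 = 0.737.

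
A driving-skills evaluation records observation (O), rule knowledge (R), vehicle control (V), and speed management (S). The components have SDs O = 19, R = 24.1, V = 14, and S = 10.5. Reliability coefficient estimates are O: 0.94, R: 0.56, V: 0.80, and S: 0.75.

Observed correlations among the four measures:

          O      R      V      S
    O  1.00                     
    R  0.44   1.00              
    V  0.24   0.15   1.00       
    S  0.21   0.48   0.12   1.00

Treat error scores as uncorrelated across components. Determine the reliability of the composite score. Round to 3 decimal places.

0.847

Var(O+R+V+S) = 19² + 24.1² + 14² + 10.5² + 2·[19·24.1·0.44 + 19·14·0.24 + 19·10.5·0.21 + 24.1·14·0.15 + 24.1·10.5·0.48 + 14·10.5·0.12] = 1248.06 + 993.85 = 2241.91.
With uncorrelated errors the cross-covariances are all true-score covariance, so they carry over unchanged; only the diagonal terms shrink to ρᵢσᵢ².
True-score variance = [19²·0.94 + 24.1²·0.56 + 14²·0.80 + 10.5²·0.75] + 993.85 = 904.081 + 993.85 = 1897.93.
Reliability = 1897.93 / 2241.91 = 0.847.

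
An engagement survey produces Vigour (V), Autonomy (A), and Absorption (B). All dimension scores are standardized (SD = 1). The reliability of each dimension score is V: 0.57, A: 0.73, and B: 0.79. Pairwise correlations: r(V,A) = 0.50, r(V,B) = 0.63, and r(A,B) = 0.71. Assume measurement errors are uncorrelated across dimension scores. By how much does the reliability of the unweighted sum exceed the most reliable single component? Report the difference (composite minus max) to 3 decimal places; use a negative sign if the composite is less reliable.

Var(sum) = 3 + 3.68 = 6.68; true-score variance = 2.09 + 3.68 = 5.77; composite reliability = 0.8638.
Max component reliability = 0.7900.
Difference = 0.8638 − 0.7900 = 0.074.

0.074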